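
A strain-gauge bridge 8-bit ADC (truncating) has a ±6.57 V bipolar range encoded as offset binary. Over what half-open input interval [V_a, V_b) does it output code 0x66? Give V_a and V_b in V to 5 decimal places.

[-1.33453 V, -1.28320 V)

LSB = 13.14/2^8 = 51.328 mV.
Code 0x66 = 102 decimal.
V_a = V_low + 102·LSB = -1.33453 V; V_b = V_low + 103·LSB = -1.2832 V.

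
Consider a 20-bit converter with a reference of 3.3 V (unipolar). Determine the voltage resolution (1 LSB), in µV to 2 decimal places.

Full-scale span = 3.3 V.
LSB = 3.3 / 2^20 = 3.3 / 1048576 = 3.14713e-06 V = 3.15 µV.

3.15 µV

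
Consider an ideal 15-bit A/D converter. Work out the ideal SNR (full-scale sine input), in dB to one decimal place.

SNR ≈ 6.02·N + 1.76 dB = 6.02·15 + 1.76 = 92.06 dB.

92.1 dB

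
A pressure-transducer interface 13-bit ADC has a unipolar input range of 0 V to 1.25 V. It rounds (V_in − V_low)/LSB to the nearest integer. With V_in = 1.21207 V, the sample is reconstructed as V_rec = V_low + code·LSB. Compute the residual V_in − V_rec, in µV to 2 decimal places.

64.38 µV

One LSB is 1.25 V / 8192 = 152.59 µV.
(V_in − V_low)/LSB = (1.21207 − 0)/0.000152588 = 7943.4220 → code 7943 (round).
Reconstructed: 1.2120056 V.
V_in − V_rec = 6.43848e-05 V = 64.38 µV.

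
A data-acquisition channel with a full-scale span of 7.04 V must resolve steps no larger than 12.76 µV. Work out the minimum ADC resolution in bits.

Number of steps required ≥ 7.04 V / 12.76 µV = 551724.14.
Need 2^N ≥ 551724.14; 2^19 = 524288, 2^20 = 1048576.
Minimum N = 20.

20 bits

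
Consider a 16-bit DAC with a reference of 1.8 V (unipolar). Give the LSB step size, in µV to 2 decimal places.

Full-scale span = 1.8 V.
LSB = 1.8 / 2^16 = 1.8 / 65536 = 2.74658e-05 V = 27.47 µV.

27.47 µV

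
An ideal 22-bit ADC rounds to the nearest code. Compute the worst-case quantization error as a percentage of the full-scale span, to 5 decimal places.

Rounding → worst-case error = ½ LSB = V_FS/2^23, so 100/8388608 = 1.19209e-05 % of full scale.

0.00001 %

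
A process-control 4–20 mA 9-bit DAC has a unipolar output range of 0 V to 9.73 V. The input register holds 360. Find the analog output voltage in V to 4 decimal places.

LSB = 9.73 V / 2^9 = 19.004 mV.
V_out = 0 + 360 × 0.0190039 V = 6.84141 V.

6.8414 V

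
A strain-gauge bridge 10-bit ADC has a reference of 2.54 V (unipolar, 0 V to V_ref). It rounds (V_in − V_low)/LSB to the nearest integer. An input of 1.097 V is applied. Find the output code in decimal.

LSB = 2.54 V / 1024 = 2.480 mV.
(V_in − V_low)/LSB = (1.097 − 0) / 0.00248047 = 442.255.
round(442.255) = 442.

code 442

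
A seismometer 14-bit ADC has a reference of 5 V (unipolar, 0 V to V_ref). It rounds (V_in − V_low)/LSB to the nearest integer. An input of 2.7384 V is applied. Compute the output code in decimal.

code 8973

LSB = 5 V / 16384 = 305.18 µV.
Input sits at 8973.189 steps above V_low.
round(8973.189) = 8973.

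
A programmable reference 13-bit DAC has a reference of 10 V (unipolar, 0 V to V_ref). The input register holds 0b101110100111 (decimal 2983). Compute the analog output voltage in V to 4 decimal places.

3.6414 V

LSB = 10 V / 2^13 = 1.221 mV.
Code 0b101110100111 = 2983 decimal.
V_out = 0 + 2983 × 0.0012207 V = 3.64136 V.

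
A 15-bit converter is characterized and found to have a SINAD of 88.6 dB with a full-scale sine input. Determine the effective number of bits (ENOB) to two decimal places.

ENOB = (SINAD − 1.76) / 6.02 = (88.6 − 1.76)/6.02 = 14.425.

14.43 bits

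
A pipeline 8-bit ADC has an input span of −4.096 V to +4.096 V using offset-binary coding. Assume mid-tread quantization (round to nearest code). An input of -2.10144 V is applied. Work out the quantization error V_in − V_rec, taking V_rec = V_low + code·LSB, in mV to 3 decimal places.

10.560 mV

One LSB is 8.192 V / 256 = 32.000 mV.
(V_in − V_low)/LSB = (-2.10144 − (−4.096))/0.032 = 62.3300 → code 62 (round).
Code 62 maps back to (−4.096) + 62×0.032 V = -2.112 V.
Error = -2.10144 − (−2.112) = 0.01056 V = 10.560 mV.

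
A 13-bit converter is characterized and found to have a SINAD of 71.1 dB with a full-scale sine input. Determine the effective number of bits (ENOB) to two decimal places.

ENOB = (SINAD − 1.76) / 6.02 = (71.1 − 1.76)/6.02 = 11.518.

11.52 bits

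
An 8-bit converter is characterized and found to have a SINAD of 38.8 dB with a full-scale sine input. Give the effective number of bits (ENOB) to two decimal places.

6.15 bits

ENOB = (SINAD − 1.76) / 6.02 = (38.8 − 1.76)/6.02 = 6.153.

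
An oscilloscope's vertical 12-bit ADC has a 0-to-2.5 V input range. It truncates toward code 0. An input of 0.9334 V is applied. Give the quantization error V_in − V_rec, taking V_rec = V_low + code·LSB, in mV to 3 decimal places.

Step size: 2.5 V ÷ 2^12 = 0.610 mV.
Scaled input = 1529.2826 LSBs, so code = 1529.
Reconstructed: 0.93322754 V.
V_in − V_rec = 0.000172461 V = 0.172 mV.

0.172 mV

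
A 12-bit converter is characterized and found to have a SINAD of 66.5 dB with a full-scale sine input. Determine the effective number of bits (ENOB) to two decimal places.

ENOB = (SINAD − 1.76) / 6.02 = (66.5 − 1.76)/6.02 = 10.754.

10.75 bits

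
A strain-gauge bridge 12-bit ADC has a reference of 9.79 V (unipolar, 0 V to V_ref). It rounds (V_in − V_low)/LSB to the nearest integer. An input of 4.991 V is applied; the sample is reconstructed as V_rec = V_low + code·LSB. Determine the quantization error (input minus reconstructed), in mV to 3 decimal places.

0.395 mV

Step size: 9.79 V ÷ 2^12 = 2.390 mV.
(4.991 − 0)/0.00239014 = 2088.1651; round gives code 2088.
Reconstructed: 4.9906055 V.
V_in − V_rec = 0.000394531 V = 0.395 mV.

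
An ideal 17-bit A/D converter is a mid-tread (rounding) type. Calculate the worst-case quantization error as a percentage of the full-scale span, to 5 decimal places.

0.00038 %

Rounding → worst-case error = ½ LSB = V_FS/2^18, so 100/262144 = 0.00038147 % of full scale.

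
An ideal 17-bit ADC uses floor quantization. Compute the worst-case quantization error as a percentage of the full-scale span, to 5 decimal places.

0.00076 %

Truncating → worst-case error = 1 LSB = V_FS/2^17, so 100/131072 = 0.000762939 % of full scale.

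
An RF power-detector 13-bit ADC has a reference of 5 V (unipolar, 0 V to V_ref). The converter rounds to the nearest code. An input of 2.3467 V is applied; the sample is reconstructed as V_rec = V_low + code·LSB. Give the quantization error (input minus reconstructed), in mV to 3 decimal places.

One LSB is 5 V / 8192 = 0.610 mV.
(V_in − V_low)/LSB = (2.3467 − 0)/0.000610352 = 3844.8333 → code 3845 (round).
Code 3845 maps back to 0 + 3845×0.000610352 V = 2.3468018 V.
Difference: -0.000101758 V → -0.102 mV.

-0.102 mV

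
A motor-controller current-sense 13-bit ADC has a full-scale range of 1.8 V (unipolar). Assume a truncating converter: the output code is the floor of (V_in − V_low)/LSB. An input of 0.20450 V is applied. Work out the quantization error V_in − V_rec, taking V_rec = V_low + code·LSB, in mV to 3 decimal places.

0.154 mV

LSB = 1.8/2^13 = 219.73 µV.
Scaled input = 930.7022 LSBs, so code = 930.
Reconstructed: 0.2043457 V.
Difference: 0.000154297 V → 0.154 mV.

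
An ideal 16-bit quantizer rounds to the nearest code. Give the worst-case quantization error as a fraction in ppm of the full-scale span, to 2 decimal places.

7.63 ppm

Rounding → worst-case error = ½ LSB = V_FS/2^17, so 1e+06/131072 = 7.62939 ppm of full scale.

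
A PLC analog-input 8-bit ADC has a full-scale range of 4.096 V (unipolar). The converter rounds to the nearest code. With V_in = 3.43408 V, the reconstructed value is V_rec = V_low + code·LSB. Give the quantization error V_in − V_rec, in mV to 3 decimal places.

-5.920 mV

LSB = 4.096/2^8 = 16.000 mV.
Scaled input = 214.6300 LSBs, so code = 215.
Code 215 maps back to 0 + 215×0.016 V = 3.44 V.
Error = 3.43408 − 3.44 = -0.00592 V = -5.920 mV.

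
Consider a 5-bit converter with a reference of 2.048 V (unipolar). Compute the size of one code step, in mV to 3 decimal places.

Full-scale span = 2.048 V.
LSB = 2.048 / 2^5 = 2.048 / 32 = 0.064 V = 64.000 mV.

64.000 mV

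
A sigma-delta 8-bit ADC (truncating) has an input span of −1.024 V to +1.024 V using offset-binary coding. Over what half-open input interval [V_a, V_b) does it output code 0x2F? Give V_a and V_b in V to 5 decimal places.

LSB = 2.048/2^8 = 8.000 mV.
Code 0x2F = 47 decimal.
V_a = V_low + 47·LSB = -0.648 V; V_b = V_low + 48·LSB = -0.64 V.

[-0.64800 V, -0.64000 V)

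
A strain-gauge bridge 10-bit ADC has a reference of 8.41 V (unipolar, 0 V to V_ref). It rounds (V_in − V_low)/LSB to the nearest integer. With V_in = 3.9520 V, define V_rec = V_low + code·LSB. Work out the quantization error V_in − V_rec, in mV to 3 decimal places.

1.600 mV

Step size: 8.41 V ÷ 2^10 = 8.213 mV.
Scaled input = 481.1948 LSBs, so code = 481.
Code 481 maps back to 0 + 481×0.00821289 V = 3.9504004 V.
Difference: 0.00159961 V → 1.600 mV.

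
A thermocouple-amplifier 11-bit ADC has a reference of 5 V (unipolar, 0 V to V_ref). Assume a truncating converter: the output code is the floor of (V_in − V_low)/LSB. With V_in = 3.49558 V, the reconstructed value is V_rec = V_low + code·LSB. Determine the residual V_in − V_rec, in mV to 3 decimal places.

1.928 mV

LSB = 5/2^11 = 2.441 mV.
Scaled input = 1431.7896 LSBs, so code = 1431.
Reconstructed: 3.4936523 V.
Difference: 0.00192766 V → 1.928 mV.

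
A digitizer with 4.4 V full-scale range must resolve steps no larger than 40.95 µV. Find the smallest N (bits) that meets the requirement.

17 bits

Number of steps required ≥ 4.4 V / 40.95 µV = 107448.11.
Need 2^N ≥ 107448.11; 2^16 = 65536, 2^17 = 131072.
Minimum N = 17.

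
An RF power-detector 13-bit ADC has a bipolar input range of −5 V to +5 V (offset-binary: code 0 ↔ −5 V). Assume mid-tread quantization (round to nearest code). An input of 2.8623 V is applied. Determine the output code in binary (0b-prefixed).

code 0b1100100101001 (decimal 6441)

Full-scale span = 10 V; LSB = 10/2^13 = 1.221 mV.
(V_in − V_low)/LSB = (2.8623 − (−5)) / 0.0012207 = 6440.796.
Round → code 6441.
In binary (0b-prefixed): 0b1100100101001.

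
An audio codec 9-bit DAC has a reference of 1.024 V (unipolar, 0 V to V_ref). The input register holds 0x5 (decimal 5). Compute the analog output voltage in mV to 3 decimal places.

10.000 mV

LSB = 1.024 V / 2^9 = 2.000 mV.
Code 0x5 = 5 decimal.
V_out = 0 + 5 × 0.002 V = 0.01 V.
= 10.000 mV.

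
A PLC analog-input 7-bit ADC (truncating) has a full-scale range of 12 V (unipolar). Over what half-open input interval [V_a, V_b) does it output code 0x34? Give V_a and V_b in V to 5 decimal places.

[4.87500 V, 4.96875 V)

LSB = 12/2^7 = 93.750 mV.
Code 0x34 = 52 decimal.
V_a = V_low + 52·LSB = 4.875 V; V_b = V_low + 53·LSB = 4.96875 V.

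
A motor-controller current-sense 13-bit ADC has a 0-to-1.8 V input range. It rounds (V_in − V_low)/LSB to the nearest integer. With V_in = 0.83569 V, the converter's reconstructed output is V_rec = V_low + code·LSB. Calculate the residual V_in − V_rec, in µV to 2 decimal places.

69.88 µV

Step size: 1.8 V ÷ 2^13 = 219.73 µV.
Scaled input = 3803.3180 LSBs, so code = 3803.
Code 3803 maps back to 0 + 3803×0.000219727 V = 0.83562012 V.
Error = 0.83569 − 0.83562012 = 6.98828e-05 V = 69.88 µV.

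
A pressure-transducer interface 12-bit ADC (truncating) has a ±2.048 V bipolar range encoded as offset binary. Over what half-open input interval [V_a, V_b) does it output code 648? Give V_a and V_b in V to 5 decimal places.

[-1.40000 V, -1.39900 V)

LSB = 4.096/2^12 = 1.000 mV.
V_a = V_low + 648·LSB = -1.4 V; V_b = V_low + 649·LSB = -1.399 V.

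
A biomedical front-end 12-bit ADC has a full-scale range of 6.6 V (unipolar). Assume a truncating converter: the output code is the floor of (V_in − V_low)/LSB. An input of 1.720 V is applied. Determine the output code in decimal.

With 4096 levels over 6.6 V, one step is 1.611 mV.
(V_in − V_low)/LSB = (1.720 − 0) / 0.00161133 = 1067.442.
So the output code is 1067.

code 1067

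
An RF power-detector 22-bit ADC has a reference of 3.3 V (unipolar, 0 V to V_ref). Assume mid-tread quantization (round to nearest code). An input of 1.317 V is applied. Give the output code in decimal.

code 1673909

With 4194304 levels over 3.3 V, one step is 0.79 µV.
(1.317 − 0) / 7.86781e-07 = 1673908.596 LSBs.
Round → code 1673909.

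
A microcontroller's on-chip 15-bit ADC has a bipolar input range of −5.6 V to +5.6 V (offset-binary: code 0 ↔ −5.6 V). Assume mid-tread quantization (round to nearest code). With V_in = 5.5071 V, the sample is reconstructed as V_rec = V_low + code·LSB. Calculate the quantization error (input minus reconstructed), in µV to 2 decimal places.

One LSB is 11.2 V / 32768 = 341.80 µV.
(5.5071 − (−5.6))/0.000341797 = 32496.2011; round gives code 32496.
Code 32496 maps back to (−5.6) + 32496×0.000341797 V = 5.5070312 V.
Error = 5.5071 − 5.5070312 = 6.875e-05 V = 68.75 µV.

68.75 µV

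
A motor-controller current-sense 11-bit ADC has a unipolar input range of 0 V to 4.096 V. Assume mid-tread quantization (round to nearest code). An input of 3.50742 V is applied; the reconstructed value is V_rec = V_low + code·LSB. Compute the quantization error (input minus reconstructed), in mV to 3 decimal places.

-0.580 mV

One LSB is 4.096 V / 2048 = 2.000 mV.
(V_in − V_low)/LSB = (3.50742 − 0)/0.002 = 1753.7100 → code 1754 (round).
Code 1754 maps back to 0 + 1754×0.002 V = 3.508 V.
Error = 3.50742 − 3.508 = -0.00058 V = -0.580 mV.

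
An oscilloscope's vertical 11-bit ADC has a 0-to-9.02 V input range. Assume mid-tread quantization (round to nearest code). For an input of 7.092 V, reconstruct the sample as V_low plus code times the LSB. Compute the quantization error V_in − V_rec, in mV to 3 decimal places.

1.082 mV

Step size: 9.02 V ÷ 2^11 = 4.404 mV.
(V_in − V_low)/LSB = (7.092 − 0)/0.0044043 = 1610.2457 → code 1610 (round).
Code 1610 maps back to 0 + 1610×0.0044043 V = 7.090918 V.
Difference: 0.00108203 V → 1.082 mV.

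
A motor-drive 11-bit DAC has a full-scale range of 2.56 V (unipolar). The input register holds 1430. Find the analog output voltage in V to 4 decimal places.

LSB = 2.56 V / 2^11 = 1.250 mV.
V_out = 0 + 1430 × 0.00125 V = 1.7875 V.

1.7875 V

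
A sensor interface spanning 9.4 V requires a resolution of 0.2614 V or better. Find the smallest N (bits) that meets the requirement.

6 bits

Number of steps required ≥ 9.4 V / 0.2614 V = 35.96.
Need 2^N ≥ 35.96; 2^5 = 32, 2^6 = 64.
Minimum N = 6.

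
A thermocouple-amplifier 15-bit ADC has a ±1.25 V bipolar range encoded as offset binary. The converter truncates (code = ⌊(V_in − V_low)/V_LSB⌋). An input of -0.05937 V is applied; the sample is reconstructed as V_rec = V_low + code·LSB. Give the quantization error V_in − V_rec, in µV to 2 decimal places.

Step size: 2.5 V ÷ 2^15 = 76.29 µV.
Scaled input = 15605.8255 LSBs, so code = 15605.
V_rec = (−1.25) + 15605·7.62939e-05 = -0.059432983 V.
V_in − V_rec = 6.29834e-05 V = 62.98 µV.

62.98 µV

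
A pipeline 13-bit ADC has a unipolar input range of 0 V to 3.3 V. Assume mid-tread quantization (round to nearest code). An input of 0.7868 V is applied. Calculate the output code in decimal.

code 1953

Full-scale span = 3.3 V; LSB = 3.3/2^13 = 402.83 µV.
Input sits at 1953.171 steps above V_low.
So the output code is 1953.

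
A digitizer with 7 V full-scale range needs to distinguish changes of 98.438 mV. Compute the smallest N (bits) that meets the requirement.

Number of steps required ≥ 7 V / 98.438 mV = 71.11.
Need 2^N ≥ 71.11; 2^6 = 64, 2^7 = 128.
Minimum N = 7.

7 bits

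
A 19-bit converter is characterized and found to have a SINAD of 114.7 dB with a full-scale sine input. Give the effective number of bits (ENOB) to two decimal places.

ENOB = (SINAD − 1.76) / 6.02 = (114.7 − 1.76)/6.02 = 18.761.

18.76 bits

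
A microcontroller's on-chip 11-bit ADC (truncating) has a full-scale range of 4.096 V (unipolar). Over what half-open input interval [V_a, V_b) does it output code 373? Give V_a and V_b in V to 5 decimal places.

LSB = 4.096/2^11 = 2.000 mV.
V_a = V_low + 373·LSB = 0.746 V; V_b = V_low + 374·LSB = 0.748 V.

[0.74600 V, 0.74800 V)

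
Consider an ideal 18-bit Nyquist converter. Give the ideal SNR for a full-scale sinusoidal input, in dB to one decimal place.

110.1 dB

SNR ≈ 6.02·N + 1.76 dB = 6.02·18 + 1.76 = 110.12 dB.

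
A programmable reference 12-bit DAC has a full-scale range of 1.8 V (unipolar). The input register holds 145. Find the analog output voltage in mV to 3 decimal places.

63.721 mV

LSB = 1.8 V / 2^12 = 439.45 µV.
V_out = 0 + 145 × 0.000439453 V = 0.0637207 V.
= 63.721 mV.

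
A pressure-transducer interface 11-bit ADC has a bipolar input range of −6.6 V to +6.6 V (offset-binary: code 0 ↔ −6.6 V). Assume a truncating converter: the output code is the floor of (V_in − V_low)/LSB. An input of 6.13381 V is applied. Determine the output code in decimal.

LSB = 13.2 V / 2048 = 6.445 mV.
(6.13381 − (−6.6)) / 0.00644531 = 1975.670 LSBs.
⌊·⌋(1975.670) = 1975.

code 1975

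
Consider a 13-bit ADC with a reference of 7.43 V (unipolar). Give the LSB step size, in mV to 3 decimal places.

0.907 mV

Full-scale span = 7.43 V.
LSB = 7.43 / 2^13 = 7.43 / 8192 = 0.000906982 V = 0.907 mV.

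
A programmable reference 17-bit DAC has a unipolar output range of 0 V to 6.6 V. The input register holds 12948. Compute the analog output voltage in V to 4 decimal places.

LSB = 6.6 V / 2^17 = 50.35 µV.
V_out = 0 + 12948 × 5.0354e-05 V = 0.651984 V.

0.6520 V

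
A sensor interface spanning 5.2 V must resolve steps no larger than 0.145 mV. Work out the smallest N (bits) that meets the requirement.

16 bits

Number of steps required ≥ 5.2 V / 0.145 mV = 35862.07.
Need 2^N ≥ 35862.07; 2^15 = 32768, 2^16 = 65536.
Minimum N = 16.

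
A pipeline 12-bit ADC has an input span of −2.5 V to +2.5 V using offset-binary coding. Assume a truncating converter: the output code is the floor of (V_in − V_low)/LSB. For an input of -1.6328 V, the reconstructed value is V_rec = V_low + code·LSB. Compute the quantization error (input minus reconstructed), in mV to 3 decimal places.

LSB = 5/2^12 = 1.221 mV.
(V_in − V_low)/LSB = (-1.6328 − (−2.5))/0.0012207 = 710.4102 → code 710 (floor).
Reconstructed: -1.6333008 V.
Difference: 0.000500781 V → 0.501 mV.

0.501 mV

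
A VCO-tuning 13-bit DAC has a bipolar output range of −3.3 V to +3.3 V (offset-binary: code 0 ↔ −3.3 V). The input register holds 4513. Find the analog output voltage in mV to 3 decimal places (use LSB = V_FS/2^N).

335.962 mV

LSB = 6.6 V / 2^13 = 0.806 mV.
V_out = (−3.3) + 4513 × 0.000805664 V = 0.335962 V.
= 335.962 mV.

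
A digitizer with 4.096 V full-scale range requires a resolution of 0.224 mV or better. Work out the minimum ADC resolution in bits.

15 bits

Number of steps required ≥ 4.096 V / 0.224 mV = 18285.71.
Need 2^N ≥ 18285.71; 2^14 = 16384, 2^15 = 32768.
Minimum N = 15.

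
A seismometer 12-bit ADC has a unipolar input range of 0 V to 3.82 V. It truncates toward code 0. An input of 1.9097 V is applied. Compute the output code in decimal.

With 4096 levels over 3.82 V, one step is 0.933 mV.
Input sits at 2047.678 steps above V_low.
⌊·⌋(2047.678) = 2047.

code 2047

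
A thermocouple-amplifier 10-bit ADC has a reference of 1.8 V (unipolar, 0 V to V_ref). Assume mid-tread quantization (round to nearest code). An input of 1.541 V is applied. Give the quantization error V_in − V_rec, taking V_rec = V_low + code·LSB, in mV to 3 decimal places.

-0.602 mV

One LSB is 1.8 V / 1024 = 1.758 mV.
(1.541 − 0)/0.00175781 = 876.6578; round gives code 877.
Reconstructed: 1.5416016 V.
Error = 1.541 − 1.5416016 = -0.000601562 V = -0.602 mV.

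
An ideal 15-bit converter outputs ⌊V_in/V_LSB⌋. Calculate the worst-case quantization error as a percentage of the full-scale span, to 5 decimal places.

0.00305 %

Truncating → worst-case error = 1 LSB = V_FS/2^15, so 100/32768 = 0.00305176 % of full scale.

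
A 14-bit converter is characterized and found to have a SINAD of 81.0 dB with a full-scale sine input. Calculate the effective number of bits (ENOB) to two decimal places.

ENOB = (SINAD − 1.76) / 6.02 = (81.0 − 1.76)/6.02 = 13.163.

13.16 bits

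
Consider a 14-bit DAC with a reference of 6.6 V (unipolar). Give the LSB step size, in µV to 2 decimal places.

402.83 µV

Full-scale span = 6.6 V.
LSB = 6.6 / 2^14 = 6.6 / 16384 = 0.000402832 V = 402.83 µV.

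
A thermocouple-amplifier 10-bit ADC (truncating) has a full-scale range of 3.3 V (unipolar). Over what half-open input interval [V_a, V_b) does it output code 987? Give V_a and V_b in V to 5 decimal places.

[3.18076 V, 3.18398 V)

LSB = 3.3/2^10 = 3.223 mV.
V_a = V_low + 987·LSB = 3.18076 V; V_b = V_low + 988·LSB = 3.18398 V.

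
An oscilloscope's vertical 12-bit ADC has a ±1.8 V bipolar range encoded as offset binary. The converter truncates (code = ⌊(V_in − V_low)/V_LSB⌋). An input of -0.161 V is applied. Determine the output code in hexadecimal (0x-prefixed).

code 0x748 (decimal 1864)

With 4096 levels over 3.6 V, one step is 0.879 mV.
(-0.161 − (−1.8)) / 0.000878906 = 1864.818 LSBs.
So the output code is 1864.
In hexadecimal (0x-prefixed): 0x748.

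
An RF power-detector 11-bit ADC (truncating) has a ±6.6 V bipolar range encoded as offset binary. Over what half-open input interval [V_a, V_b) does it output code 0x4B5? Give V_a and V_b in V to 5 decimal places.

LSB = 13.2/2^11 = 6.445 mV.
Code 0x4B5 = 1205 decimal.
V_a = V_low + 1205·LSB = 1.1666 V; V_b = V_low + 1206·LSB = 1.17305 V.

[1.16660 V, 1.17305 V)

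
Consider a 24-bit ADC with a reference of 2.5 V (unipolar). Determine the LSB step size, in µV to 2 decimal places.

0.15 µV

Full-scale span = 2.5 V.
LSB = 2.5 / 2^24 = 2.5 / 16777216 = 1.49012e-07 V = 0.15 µV.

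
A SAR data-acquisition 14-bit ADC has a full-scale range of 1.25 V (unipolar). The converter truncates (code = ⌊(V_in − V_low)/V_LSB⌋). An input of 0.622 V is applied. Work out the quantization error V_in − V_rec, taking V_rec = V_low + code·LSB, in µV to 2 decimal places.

LSB = 1.25/2^14 = 76.29 µV.
(0.622 − 0)/7.62939e-05 = 8152.6784; ⌊·⌋ gives code 8152.
Code 8152 maps back to 0 + 8152×7.62939e-05 V = 0.62194824 V.
Error = 0.622 − 0.62194824 = 5.17578e-05 V = 51.76 µV.

51.76 µV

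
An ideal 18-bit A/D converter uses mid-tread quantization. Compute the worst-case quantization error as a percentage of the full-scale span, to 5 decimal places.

0.00019 %

Rounding → worst-case error = ½ LSB = V_FS/2^19, so 100/524288 = 0.000190735 % of full scale.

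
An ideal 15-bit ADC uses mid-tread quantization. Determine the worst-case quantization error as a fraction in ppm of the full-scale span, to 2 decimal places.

Rounding → worst-case error = ½ LSB = V_FS/2^16, so 1e+06/65536 = 15.2588 ppm of full scale.

15.26 ppm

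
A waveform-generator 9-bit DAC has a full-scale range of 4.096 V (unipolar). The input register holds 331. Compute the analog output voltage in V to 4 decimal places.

LSB = 4.096 V / 2^9 = 8.000 mV.
V_out = 0 + 331 × 0.008 V = 2.648 V.

2.6480 V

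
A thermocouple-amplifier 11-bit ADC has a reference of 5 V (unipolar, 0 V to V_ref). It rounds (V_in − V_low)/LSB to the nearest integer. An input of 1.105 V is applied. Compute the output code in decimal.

With 2048 levels over 5 V, one step is 2.441 mV.
Input sits at 452.608 steps above V_low.
Round → code 453.

code 453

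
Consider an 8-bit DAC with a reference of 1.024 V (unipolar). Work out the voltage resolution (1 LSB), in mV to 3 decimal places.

4.000 mV

Full-scale span = 1.024 V.
LSB = 1.024 / 2^8 = 1.024 / 256 = 0.004 V = 4.000 mV.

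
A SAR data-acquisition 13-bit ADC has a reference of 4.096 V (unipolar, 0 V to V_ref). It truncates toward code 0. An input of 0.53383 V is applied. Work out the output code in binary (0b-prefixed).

With 8192 levels over 4.096 V, one step is 0.500 mV.
(0.53383 − 0) / 0.0005 = 1067.660 LSBs.
Floor → code 1067.
In binary (0b-prefixed): 0b10000101011.

code 0b10000101011 (decimal 1067)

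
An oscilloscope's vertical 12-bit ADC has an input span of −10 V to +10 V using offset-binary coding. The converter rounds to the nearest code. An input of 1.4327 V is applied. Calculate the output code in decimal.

Full-scale span = 20 V; LSB = 20/2^12 = 4.883 mV.
(1.4327 − (−10)) / 0.00488281 = 2341.417 LSBs.
round(2341.417) = 2341.

code 2341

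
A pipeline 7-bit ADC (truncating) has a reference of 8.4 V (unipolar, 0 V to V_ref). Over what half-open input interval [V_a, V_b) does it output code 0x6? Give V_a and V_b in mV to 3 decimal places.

[393.750 mV, 459.375 mV)

LSB = 8.4/2^7 = 65.625 mV.
Code 0x6 = 6 decimal.
V_a = V_low + 6·LSB = 0.39375 V; V_b = V_low + 7·LSB = 0.459375 V.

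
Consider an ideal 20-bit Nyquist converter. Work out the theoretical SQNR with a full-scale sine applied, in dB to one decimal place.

SNR ≈ 6.02·N + 1.76 dB = 6.02·20 + 1.76 = 122.16 dB.

122.2 dB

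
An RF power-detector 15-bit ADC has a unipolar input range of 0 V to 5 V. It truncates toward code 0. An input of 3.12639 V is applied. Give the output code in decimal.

LSB = 5 V / 32768 = 152.59 µV.
(V_in − V_low)/LSB = (3.12639 − 0) / 0.000152588 = 20489.110.
⌊·⌋(20489.110) = 20489.

code 20489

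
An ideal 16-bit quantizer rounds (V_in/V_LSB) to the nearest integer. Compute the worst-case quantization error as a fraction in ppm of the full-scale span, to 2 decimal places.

Rounding → worst-case error = ½ LSB = V_FS/2^17, so 1e+06/131072 = 7.62939 ppm of full scale.

7.63 ppm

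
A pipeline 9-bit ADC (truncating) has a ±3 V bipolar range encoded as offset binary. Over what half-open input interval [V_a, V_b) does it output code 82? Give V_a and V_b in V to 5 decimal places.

[-2.03906 V, -2.02734 V)

LSB = 6/2^9 = 11.719 mV.
V_a = V_low + 82·LSB = -2.03906 V; V_b = V_low + 83·LSB = -2.02734 V.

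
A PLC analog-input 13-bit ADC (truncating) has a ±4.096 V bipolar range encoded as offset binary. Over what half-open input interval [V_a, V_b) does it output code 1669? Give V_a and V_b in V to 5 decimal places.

LSB = 8.192/2^13 = 1.000 mV.
V_a = V_low + 1669·LSB = -2.427 V; V_b = V_low + 1670·LSB = -2.426 V.

[-2.42700 V, -2.42600 V)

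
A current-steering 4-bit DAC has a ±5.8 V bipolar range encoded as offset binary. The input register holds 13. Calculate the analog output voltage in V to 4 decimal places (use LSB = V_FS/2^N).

LSB = 11.6 V / 2^4 = 0.7250 V.
V_out = (−5.8) + 13 × 0.725 V = 3.625 V.

3.6250 V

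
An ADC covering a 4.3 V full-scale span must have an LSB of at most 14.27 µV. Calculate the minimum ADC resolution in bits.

19 bits

Number of steps required ≥ 4.3 V / 14.27 µV = 301331.46.
Need 2^N ≥ 301331.46; 2^18 = 262144, 2^19 = 524288.
Minimum N = 19.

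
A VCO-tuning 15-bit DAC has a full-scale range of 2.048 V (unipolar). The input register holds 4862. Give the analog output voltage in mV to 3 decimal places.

303.875 mV

LSB = 2.048 V / 2^15 = 62.50 µV.
V_out = 0 + 4862 × 6.25e-05 V = 0.303875 V.
= 303.875 mV.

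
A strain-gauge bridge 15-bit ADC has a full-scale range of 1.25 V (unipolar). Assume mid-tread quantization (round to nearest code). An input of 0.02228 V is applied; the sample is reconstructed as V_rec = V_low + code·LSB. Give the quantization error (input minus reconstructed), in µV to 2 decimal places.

2.17 µV

LSB = 1.25/2^15 = 38.15 µV.
Scaled input = 584.0568 LSBs, so code = 584.
Reconstructed: 0.022277832 V.
V_in − V_rec = 2.16797e-06 V = 2.17 µV.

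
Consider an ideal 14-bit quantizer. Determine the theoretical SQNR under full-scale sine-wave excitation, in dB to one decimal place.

SNR ≈ 6.02·N + 1.76 dB = 6.02·14 + 1.76 = 86.04 dB.

86.0 dB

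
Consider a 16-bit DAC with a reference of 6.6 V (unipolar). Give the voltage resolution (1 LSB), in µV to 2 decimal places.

100.71 µV

Full-scale span = 6.6 V.
LSB = 6.6 / 2^16 = 6.6 / 65536 = 0.000100708 V = 100.71 µV.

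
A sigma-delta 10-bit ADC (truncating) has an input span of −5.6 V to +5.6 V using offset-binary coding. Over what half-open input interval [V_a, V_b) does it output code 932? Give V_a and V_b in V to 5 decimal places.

LSB = 11.2/2^10 = 10.938 mV.
V_a = V_low + 932·LSB = 4.59375 V; V_b = V_low + 933·LSB = 4.60469 V.

[4.59375 V, 4.60469 V)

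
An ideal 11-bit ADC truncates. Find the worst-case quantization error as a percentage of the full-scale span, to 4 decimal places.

Truncating → worst-case error = 1 LSB = V_FS/2^11, so 100/2048 = 0.0488281 % of full scale.

0.0488 %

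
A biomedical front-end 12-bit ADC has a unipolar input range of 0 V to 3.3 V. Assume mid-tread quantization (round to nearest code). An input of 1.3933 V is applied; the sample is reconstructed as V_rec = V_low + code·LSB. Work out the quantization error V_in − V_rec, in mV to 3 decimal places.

LSB = 3.3/2^12 = 0.806 mV.
(1.3933 − 0)/0.000805664 = 1729.3808; round gives code 1729.
Reconstructed: 1.3929932 V.
V_in − V_rec = 0.000306836 V = 0.307 mV.

0.307 mV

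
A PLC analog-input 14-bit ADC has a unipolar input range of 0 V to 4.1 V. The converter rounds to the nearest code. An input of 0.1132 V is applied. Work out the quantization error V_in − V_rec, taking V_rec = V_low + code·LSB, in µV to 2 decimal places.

LSB = 4.1/2^14 = 250.24 µV.
(V_in − V_low)/LSB = (0.1132 − 0)/0.000250244 = 452.3582 → code 452 (round).
V_rec = 0 + 452·0.000250244 = 0.11311035 V.
Difference: 8.96484e-05 V → 89.65 µV.

89.65 µV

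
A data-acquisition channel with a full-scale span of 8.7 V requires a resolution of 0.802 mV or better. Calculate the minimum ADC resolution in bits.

Number of steps required ≥ 8.7 V / 0.802 mV = 10847.88.
Need 2^N ≥ 10847.88; 2^13 = 8192, 2^14 = 16384.
Minimum N = 14.

14 bits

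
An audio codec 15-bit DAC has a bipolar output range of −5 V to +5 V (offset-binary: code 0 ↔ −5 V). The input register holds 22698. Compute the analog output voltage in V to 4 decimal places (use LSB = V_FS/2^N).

1.9269 V

LSB = 10 V / 2^15 = 305.18 µV.
V_out = (−5) + 22698 × 0.000305176 V = 1.92688 V.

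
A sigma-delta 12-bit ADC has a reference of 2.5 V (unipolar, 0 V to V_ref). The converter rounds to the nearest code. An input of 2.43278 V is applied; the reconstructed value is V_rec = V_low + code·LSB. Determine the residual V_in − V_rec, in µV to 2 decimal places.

-81.33 µV

One LSB is 2.5 V / 4096 = 0.610 mV.
Scaled input = 3985.8668 LSBs, so code = 3986.
Reconstructed: 2.4328613 V.
V_in − V_rec = -8.13281e-05 V = -81.33 µV.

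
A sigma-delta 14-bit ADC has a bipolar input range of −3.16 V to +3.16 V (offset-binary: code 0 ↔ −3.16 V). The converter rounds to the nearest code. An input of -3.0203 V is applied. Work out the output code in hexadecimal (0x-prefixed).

With 16384 levels over 6.32 V, one step is 385.74 µV.
Input sits at 362.159 steps above V_low.
Round → code 362.
In hexadecimal (0x-prefixed): 0x16A.

code 0x16A (decimal 362)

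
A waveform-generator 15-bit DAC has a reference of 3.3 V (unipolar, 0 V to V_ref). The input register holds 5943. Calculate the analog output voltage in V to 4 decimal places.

0.5985 V

LSB = 3.3 V / 2^15 = 100.71 µV.
V_out = 0 + 5943 × 0.000100708 V = 0.598508 V.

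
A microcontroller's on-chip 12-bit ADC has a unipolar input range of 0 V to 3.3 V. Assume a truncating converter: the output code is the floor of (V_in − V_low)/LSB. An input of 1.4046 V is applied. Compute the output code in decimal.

code 1743

LSB = 3.3 V / 4096 = 0.806 mV.
Input sits at 1743.407 steps above V_low.
⌊·⌋(1743.407) = 1743.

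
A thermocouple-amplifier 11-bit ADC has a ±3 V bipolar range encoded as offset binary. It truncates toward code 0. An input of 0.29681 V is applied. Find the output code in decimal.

With 2048 levels over 6 V, one step is 2.930 mV.
(V_in − V_low)/LSB = (0.29681 − (−3)) / 0.00292969 = 1125.311.
So the output code is 1125.

code 1125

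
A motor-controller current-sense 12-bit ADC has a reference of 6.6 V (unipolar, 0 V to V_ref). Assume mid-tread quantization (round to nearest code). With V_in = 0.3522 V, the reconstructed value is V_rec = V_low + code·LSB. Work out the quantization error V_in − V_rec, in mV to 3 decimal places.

One LSB is 6.6 V / 4096 = 1.611 mV.
(0.3522 − 0)/0.00161133 = 218.5775; round gives code 219.
V_rec = 0 + 219·0.00161133 = 0.35288086 V.
Error = 0.3522 − 0.35288086 = -0.000680859 V = -0.681 mV.

-0.681 mV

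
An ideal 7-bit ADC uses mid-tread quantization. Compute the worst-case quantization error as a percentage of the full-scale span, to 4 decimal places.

0.3906 %

Rounding → worst-case error = ½ LSB = V_FS/2^8, so 100/256 = 0.390625 % of full scale.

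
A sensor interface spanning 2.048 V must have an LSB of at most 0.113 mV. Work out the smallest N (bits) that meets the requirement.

Number of steps required ≥ 2.048 V / 0.113 mV = 18123.89.
Need 2^N ≥ 18123.89; 2^14 = 16384, 2^15 = 32768.
Minimum N = 15.

15 bits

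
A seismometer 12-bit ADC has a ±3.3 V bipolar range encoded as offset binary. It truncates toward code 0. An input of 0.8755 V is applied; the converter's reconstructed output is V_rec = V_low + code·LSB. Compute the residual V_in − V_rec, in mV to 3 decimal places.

0.549 mV

One LSB is 6.6 V / 4096 = 1.611 mV.
(V_in − V_low)/LSB = (0.8755 − (−3.3))/0.00161133 = 2591.3406 → code 2591 (floor).
Code 2591 maps back to (−3.3) + 2591×0.00161133 V = 0.87495117 V.
Error = 0.8755 − 0.87495117 = 0.000548828 V = 0.549 mV.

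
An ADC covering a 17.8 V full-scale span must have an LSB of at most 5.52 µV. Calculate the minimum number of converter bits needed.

Number of steps required ≥ 17.8 V / 5.52 µV = 3224637.68.
Need 2^N ≥ 3224637.68; 2^21 = 2097152, 2^22 = 4194304.
Minimum N = 22.

22 bits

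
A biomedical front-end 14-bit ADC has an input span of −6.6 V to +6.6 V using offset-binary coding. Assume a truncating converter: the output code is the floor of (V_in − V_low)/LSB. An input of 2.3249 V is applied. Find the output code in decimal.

Full-scale span = 13.2 V; LSB = 13.2/2^14 = 0.806 mV.
Input sits at 11077.694 steps above V_low.
⌊·⌋(11077.694) = 11077.

code 11077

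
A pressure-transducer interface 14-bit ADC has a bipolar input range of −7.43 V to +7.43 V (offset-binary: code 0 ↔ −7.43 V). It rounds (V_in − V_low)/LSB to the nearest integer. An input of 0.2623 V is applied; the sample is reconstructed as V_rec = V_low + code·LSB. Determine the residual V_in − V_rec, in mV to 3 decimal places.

0.182 mV

LSB = 14.86/2^14 = 0.907 mV.
(0.2623 − (−7.43))/0.000906982 = 8481.2008; round gives code 8481.
Reconstructed: 0.26211792 V.
V_in − V_rec = 0.00018208 V = 0.182 mV.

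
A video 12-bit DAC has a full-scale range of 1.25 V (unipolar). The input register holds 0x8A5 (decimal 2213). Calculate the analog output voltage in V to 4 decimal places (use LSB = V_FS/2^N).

LSB = 1.25 V / 2^12 = 305.18 µV.
Code 0x8A5 = 2213 decimal.
V_out = 0 + 2213 × 0.000305176 V = 0.675354 V.

0.6754 V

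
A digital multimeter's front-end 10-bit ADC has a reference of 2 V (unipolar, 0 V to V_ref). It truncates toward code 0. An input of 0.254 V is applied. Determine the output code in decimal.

code 130

LSB = 2 V / 1024 = 1.953 mV.
Input sits at 130.048 steps above V_low.
So the output code is 130.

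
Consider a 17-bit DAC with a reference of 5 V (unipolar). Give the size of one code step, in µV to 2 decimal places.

38.15 µV

Full-scale span = 5 V.
LSB = 5 / 2^17 = 5 / 131072 = 3.8147e-05 V = 38.15 µV.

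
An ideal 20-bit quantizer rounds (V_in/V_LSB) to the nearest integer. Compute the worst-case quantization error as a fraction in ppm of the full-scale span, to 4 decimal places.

0.4768 ppm

Rounding → worst-case error = ½ LSB = V_FS/2^21, so 1e+06/2097152 = 0.476837 ppm of full scale.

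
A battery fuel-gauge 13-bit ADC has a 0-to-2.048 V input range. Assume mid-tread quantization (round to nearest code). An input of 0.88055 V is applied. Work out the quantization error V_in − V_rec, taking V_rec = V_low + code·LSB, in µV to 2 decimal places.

50.00 µV

Step size: 2.048 V ÷ 2^13 = 250.00 µV.
Scaled input = 3522.2000 LSBs, so code = 3522.
Reconstructed: 0.8805 V.
Error = 0.88055 − 0.8805 = 5e-05 V = 50.00 µV.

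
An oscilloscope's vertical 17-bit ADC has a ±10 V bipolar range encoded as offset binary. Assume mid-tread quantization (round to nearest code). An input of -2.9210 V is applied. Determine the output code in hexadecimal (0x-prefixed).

LSB = 20 V / 131072 = 152.59 µV.
(V_in − V_low)/LSB = (-2.9210 − (−10)) / 0.000152588 = 46392.934.
So the output code is 46393.
In hexadecimal (0x-prefixed): 0xB539.

code 0xB539 (decimal 46393)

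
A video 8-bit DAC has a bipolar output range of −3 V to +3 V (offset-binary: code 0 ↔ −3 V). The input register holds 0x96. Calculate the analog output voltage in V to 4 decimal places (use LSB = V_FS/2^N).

0.5156 V

LSB = 6 V / 2^8 = 23.438 mV.
Code 0x96 = 150 decimal.
V_out = (−3) + 150 × 0.0234375 V = 0.515625 V.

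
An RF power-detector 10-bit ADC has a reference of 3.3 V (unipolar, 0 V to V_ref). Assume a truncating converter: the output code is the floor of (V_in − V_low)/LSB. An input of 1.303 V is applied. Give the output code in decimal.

LSB = 3.3 V / 1024 = 3.223 mV.
Input sits at 404.325 steps above V_low.
⌊·⌋(404.325) = 404.

code 404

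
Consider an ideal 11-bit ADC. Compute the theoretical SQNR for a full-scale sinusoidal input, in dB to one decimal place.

SNR ≈ 6.02·N + 1.76 dB = 6.02·11 + 1.76 = 67.98 dB.

68.0 dB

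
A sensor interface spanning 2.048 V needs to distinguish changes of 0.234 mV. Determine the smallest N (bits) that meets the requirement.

Number of steps required ≥ 2.048 V / 0.234 mV = 8752.14.
Need 2^N ≥ 8752.14; 2^13 = 8192, 2^14 = 16384.
Minimum N = 14.

14 bits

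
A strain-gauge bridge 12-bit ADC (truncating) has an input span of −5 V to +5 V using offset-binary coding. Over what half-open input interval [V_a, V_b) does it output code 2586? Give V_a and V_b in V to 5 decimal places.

[1.31348 V, 1.31592 V)

LSB = 10/2^12 = 2.441 mV.
V_a = V_low + 2586·LSB = 1.31348 V; V_b = V_low + 2587·LSB = 1.31592 V.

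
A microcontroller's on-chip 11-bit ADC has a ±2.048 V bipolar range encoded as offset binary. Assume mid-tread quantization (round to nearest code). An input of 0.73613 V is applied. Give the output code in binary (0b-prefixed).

LSB = 4.096 V / 2048 = 2.000 mV.
(0.73613 − (−2.048)) / 0.002 = 1392.065 LSBs.
So the output code is 1392.
In binary (0b-prefixed): 0b10101110000.

code 0b10101110000 (decimal 1392)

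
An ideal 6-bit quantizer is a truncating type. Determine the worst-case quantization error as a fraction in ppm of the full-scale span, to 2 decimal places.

Truncating → worst-case error = 1 LSB = V_FS/2^6, so 1e+06/64 = 15625 ppm of full scale.

15625.00 ppm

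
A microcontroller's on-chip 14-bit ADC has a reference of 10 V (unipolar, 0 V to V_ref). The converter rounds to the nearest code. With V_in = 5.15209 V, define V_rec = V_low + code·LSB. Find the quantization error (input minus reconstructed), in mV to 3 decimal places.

Step size: 10 V ÷ 2^14 = 0.610 mV.
(V_in − V_low)/LSB = (5.15209 − 0)/0.000610352 = 8441.1843 → code 8441 (round).
Code 8441 maps back to 0 + 8441×0.000610352 V = 5.1519775 V.
Error = 5.15209 − 5.1519775 = 0.000112461 V = 0.112 mV.

0.112 mV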